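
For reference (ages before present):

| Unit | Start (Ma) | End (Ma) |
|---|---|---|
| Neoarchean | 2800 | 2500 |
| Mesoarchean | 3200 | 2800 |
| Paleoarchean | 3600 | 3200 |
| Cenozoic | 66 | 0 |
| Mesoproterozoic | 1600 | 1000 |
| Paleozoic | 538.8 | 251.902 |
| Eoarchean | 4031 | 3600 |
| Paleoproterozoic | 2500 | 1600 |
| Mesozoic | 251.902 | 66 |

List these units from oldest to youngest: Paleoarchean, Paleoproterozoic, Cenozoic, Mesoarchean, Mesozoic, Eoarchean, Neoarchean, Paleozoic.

Sorting by start age (descending Ma, since larger Ma = older): Eoarchean start 4031, Paleoarchean start 3600, Mesoarchean start 3200, Neoarchean start 2800, Paleoproterozoic start 2500, Paleozoic start 538.8, Mesozoic start 251.902, Cenozoic start 66.

Eoarchean, Paleoarchean, Mesoarchean, Neoarchean, Paleoproterozoic, Paleozoic, Mesozoic, Cenozoic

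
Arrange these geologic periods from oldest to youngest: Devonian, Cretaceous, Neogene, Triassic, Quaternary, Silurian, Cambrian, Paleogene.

Group by era (each group listed oldest first) — Paleozoic: Cambrian, Silurian, Devonian; Mesozoic: Triassic, Cretaceous; Cenozoic: Paleogene, Neogene, Quaternary. The eras run Paleozoic → Mesozoic → Cenozoic. Concatenating the groups in that era order gives oldest to youngest directly.

Cambrian, then Silurian, then Devonian, then Triassic, then Cretaceous, then Paleogene, then Neogene, then Quaternary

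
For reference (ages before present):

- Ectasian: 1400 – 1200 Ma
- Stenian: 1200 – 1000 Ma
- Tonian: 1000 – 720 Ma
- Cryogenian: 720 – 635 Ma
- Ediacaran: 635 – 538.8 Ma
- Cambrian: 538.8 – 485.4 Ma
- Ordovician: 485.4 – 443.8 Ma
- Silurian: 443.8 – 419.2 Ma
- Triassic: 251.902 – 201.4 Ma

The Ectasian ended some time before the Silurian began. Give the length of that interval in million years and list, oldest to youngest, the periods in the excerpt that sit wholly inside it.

End of Ectasian = 1200 Ma; start of Silurian = 443.8 Ma.
Gap = 1200 − 443.8 = 756.2 Myr.
Periods wholly inside 1200–443.8 Ma: Stenian (1200–1000), Tonian (1000–720), Cryogenian (720–635), Ediacaran (635–538.8), Cambrian (538.8–485.4), Ordovician (485.4–443.8).

756.2 million years; Stenian, Tonian, Cryogenian, Ediacaran, Cambrian, Ordovician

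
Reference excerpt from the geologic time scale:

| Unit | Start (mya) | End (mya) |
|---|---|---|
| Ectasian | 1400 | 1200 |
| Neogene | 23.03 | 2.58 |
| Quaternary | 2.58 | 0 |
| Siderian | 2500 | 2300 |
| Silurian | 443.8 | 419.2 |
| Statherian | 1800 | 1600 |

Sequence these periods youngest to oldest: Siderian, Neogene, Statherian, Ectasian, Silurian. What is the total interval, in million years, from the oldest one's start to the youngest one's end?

Neogene → Silurian → Ectasian → Statherian → Siderian; total span 2497.42 Myr

From the excerpt: Siderian 2500–2300; Neogene 23.03–2.58; Statherian 1800–1600; Ectasian 1400–1200; Silurian 443.8–419.2 (Ma).
Larger Ma is earlier, so the oldest is Siderian and the youngest is Neogene; youngest to oldest: Neogene, Silurian, Ectasian, Statherian, Siderian.
Oldest start 2500 minus youngest end 2.58 gives 2497.42 Myr overall.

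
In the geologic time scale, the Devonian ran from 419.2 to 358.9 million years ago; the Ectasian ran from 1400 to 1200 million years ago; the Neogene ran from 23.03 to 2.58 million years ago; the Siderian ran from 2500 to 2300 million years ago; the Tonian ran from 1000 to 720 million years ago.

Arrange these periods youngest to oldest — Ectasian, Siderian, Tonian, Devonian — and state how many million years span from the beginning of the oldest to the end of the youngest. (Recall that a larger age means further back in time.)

Devonian, Tonian, Ectasian, Siderian; total span 2141.1 Myr

Start ages (Ma): Siderian 2500, Ectasian 1400, Tonian 1000, Devonian 419.2.
Ordered youngest to oldest: Devonian, Tonian, Ectasian, Siderian.
Span = 2500 − 358.9 = 2141.1 Myr.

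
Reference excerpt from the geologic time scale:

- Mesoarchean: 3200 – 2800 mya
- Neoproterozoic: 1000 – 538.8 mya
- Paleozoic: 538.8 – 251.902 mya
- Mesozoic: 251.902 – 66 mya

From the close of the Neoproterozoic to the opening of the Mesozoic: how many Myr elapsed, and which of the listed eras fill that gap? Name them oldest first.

The Neoproterozoic closes at 538.8 Ma and the Mesozoic opens at 251.902 Ma, so the interval is 538.8 − 251.902 = 286.898 Myr.
An era fits inside if it starts at or after 538.8 Ma and ends at or before 251.902 Ma; oldest first that gives Paleozoic.

286.898 million years; Paleozoic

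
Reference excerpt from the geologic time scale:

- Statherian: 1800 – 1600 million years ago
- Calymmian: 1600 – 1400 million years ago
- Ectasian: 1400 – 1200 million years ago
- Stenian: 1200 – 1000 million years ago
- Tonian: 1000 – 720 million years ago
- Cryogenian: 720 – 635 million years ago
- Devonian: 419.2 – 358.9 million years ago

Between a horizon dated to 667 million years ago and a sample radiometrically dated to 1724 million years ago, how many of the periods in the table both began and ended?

1724 Ma sits inside the Statherian (1800–1600) and 667 Ma inside the Cryogenian (720–635); neither of those is wholly between the two dates.
The listed periods lying completely between them are Calymmian, Ectasian, Stenian, Tonian — 4 in all.

4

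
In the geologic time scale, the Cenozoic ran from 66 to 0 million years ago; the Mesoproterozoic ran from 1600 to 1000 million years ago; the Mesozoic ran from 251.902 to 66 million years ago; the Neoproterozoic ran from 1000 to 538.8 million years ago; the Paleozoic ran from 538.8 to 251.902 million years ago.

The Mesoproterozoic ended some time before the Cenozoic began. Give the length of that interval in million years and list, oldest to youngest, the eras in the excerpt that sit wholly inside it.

The Mesoproterozoic closes at 1000 Ma and the Cenozoic opens at 66 Ma, so the interval is 1000 − 66 = 934 Myr.
An era fits inside if it starts at or after 1000 Ma and ends at or before 66 Ma; oldest first that gives Neoproterozoic, Paleozoic, Mesozoic.

934 million years; Neoproterozoic, Paleozoic, Mesozoic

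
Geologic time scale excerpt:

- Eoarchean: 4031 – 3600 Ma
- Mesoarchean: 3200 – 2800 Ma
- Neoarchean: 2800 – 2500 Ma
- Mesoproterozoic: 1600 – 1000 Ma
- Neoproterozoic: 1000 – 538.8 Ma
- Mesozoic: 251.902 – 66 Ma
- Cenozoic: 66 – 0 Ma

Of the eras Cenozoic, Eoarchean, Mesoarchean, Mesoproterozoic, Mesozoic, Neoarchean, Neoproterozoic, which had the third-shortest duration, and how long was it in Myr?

Durations: Cenozoic 66; Eoarchean 431; Mesoarchean 400; Mesoproterozoic 600; Mesozoic 185.902; Neoarchean 300; Neoproterozoic 461.2 Myr.
Sorted shortest-first: Cenozoic (66), Mesozoic (185.902), Neoarchean (300), Mesoarchean (400), Eoarchean (431), Neoproterozoic (461.2), Mesoproterozoic (600).
The third shortest is Neoarchean at 300 Myr.

Neoarchean, 300 million years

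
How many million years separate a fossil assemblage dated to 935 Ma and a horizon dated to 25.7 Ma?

935 − 25.7 = 909.3 million years.

909.3 million years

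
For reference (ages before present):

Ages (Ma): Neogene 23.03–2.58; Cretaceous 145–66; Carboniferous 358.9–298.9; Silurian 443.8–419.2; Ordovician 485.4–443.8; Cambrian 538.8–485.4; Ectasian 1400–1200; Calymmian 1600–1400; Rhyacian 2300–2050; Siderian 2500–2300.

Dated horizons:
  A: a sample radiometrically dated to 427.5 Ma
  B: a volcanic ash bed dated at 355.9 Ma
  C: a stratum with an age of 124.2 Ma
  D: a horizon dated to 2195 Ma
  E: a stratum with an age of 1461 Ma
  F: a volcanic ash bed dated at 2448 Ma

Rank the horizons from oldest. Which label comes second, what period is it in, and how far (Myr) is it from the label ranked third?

D, in the Rhyacian; 734 million years to E

Sorted oldest-first by Ma: F (2448), D (2195), E (1461), A (427.5), B (355.9), C (124.2).
The second oldest is D at 2195 Ma, which lies in 2300–2050 Ma: the Rhyacian.
The third oldest is E at 1461 Ma; separation = |2195 − 1461| = 734 Myr.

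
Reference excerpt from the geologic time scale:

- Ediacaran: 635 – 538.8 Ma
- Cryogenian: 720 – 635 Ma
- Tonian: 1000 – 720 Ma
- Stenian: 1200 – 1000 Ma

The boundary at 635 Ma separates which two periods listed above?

The Cryogenian ends at 635 Ma and the Ediacaran begins at 635 Ma, so they share that boundary.

Cryogenian and Ediacaran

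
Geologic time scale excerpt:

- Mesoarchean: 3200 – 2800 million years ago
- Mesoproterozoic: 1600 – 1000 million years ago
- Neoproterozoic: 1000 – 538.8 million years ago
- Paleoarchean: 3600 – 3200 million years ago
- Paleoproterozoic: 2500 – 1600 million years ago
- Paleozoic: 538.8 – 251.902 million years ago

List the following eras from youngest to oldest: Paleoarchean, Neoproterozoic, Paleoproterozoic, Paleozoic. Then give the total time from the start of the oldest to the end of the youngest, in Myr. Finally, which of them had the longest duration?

Paleozoic, Neoproterozoic, Paleoproterozoic, Paleoarchean; total span 3348.098 Myr; longest is Paleoproterozoic

Start ages (Ma): Paleoarchean 3600, Paleoproterozoic 2500, Neoproterozoic 1000, Paleozoic 538.8.
Ordered youngest to oldest: Paleozoic, Neoproterozoic, Paleoproterozoic, Paleoarchean.
Span = 3600 − 251.902 = 3348.098 Myr.
Durations: Paleoarchean 400, Paleoproterozoic 900, Paleozoic 286.898, Neoproterozoic 461.2 → longest is Paleoproterozoic (900 Myr).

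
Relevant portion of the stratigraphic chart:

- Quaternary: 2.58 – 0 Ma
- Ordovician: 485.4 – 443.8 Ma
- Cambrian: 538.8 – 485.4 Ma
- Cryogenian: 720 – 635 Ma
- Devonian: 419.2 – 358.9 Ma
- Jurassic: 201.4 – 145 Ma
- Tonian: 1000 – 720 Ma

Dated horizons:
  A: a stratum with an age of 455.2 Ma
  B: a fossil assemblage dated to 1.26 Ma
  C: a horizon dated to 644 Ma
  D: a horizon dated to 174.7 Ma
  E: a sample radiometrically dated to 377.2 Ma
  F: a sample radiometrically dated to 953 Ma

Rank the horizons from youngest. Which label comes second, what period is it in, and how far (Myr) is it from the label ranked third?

Sorted youngest-first by Ma: B (1.26), D (174.7), E (377.2), A (455.2), C (644), F (953).
The second youngest is D at 174.7 Ma, which lies in 201.4–145 Ma: the Jurassic.
The third youngest is E at 377.2 Ma; separation = |174.7 − 377.2| = 202.5 Myr.

D, in the Jurassic; 202.5 million years to E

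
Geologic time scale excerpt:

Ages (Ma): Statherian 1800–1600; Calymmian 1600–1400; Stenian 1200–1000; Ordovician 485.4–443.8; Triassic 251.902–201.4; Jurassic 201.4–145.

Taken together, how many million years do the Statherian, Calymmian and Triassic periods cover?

450.502 million years

Duration is start − end for each: (1800 − 1600) + (1600 − 1400) + (251.902 − 201.4).
That is 200 + 200 + 50.502, which totals 450.502 million years.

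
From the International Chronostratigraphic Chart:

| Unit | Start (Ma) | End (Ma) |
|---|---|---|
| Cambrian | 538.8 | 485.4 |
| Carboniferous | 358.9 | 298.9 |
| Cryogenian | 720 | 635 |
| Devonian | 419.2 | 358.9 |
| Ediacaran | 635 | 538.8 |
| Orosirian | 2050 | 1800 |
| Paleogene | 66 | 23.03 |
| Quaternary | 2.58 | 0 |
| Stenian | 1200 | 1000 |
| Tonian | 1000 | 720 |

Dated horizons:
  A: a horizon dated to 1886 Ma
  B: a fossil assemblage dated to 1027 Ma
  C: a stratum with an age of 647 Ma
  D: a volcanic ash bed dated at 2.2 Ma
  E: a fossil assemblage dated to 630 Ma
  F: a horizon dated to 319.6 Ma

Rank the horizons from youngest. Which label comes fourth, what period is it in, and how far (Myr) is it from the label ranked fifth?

Smaller Ma means younger, so youngest first: D 2.2 < F 319.6 < E 630 < C 647 < B 1027 < A 1886.
Counting 4 along gives C (647 Ma); the excerpt puts that inside the Cryogenian, 720–635 Ma.
Next in line is B (1027 Ma), and 1027 − 647 = 380 Myr.

C, in the Cryogenian; 380 million years to B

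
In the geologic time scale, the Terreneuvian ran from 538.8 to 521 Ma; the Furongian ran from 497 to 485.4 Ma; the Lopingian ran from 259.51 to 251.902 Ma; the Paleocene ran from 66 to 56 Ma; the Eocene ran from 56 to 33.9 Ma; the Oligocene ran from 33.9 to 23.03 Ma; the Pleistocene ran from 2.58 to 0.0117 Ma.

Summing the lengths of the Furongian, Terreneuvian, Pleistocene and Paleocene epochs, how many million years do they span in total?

Each duration: Furongian = 11.6; Terreneuvian = 17.8; Pleistocene = 2.5683; Paleocene = 10.
Sum: 11.6 + 17.8 + 2.5683 + 10 = 41.9683 Myr.

41.9683 million years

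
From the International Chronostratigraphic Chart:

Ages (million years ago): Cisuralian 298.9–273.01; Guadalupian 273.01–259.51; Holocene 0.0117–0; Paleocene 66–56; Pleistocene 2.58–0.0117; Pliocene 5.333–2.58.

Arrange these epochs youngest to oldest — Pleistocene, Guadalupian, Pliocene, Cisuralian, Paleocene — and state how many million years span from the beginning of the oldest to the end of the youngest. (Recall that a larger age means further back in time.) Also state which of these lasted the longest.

Pleistocene → Pliocene → Paleocene → Guadalupian → Cisuralian; total span 298.8883 Myr; longest is Cisuralian

From the excerpt: Pleistocene 2.58–0.0117; Guadalupian 273.01–259.51; Pliocene 5.333–2.58; Cisuralian 298.9–273.01; Paleocene 66–56 (Ma).
Larger Ma is earlier, so the oldest is Cisuralian and the youngest is Pleistocene; youngest to oldest: Pleistocene, Pliocene, Paleocene, Guadalupian, Cisuralian.
Oldest start 298.9 minus youngest end 0.0117 gives 298.8883 Myr overall.
Individual lengths (start − end): Guadalupian 13.5; Pleistocene 2.5683; Paleocene 10; Pliocene 2.753; Cisuralian 25.89. The largest is Cisuralian at 25.89 Myr.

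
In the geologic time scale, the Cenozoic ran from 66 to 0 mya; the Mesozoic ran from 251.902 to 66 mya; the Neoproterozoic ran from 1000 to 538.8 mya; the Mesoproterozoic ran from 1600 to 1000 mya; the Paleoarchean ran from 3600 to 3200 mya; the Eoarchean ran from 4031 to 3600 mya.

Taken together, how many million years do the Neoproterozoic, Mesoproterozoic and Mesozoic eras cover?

Duration is start − end for each: (1000 − 538.8) + (1600 − 1000) + (251.902 − 66).
That is 461.2 + 600 + 185.902, which totals 1247.102 million years.

1247.102 million years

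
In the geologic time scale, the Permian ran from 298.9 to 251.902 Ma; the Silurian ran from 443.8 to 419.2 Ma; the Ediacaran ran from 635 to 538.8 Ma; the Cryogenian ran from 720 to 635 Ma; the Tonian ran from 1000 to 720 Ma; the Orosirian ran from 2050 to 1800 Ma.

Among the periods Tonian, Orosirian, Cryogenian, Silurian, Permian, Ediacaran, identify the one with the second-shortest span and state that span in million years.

Durations: Tonian 280; Orosirian 250; Cryogenian 85; Silurian 24.6; Permian 46.998; Ediacaran 96.2 Myr.
Sorted shortest-first: Silurian (24.6), Permian (46.998), Cryogenian (85), Ediacaran (96.2), Orosirian (250), Tonian (280).
The second shortest is Permian at 46.998 Myr.

Permian, 46.998 million years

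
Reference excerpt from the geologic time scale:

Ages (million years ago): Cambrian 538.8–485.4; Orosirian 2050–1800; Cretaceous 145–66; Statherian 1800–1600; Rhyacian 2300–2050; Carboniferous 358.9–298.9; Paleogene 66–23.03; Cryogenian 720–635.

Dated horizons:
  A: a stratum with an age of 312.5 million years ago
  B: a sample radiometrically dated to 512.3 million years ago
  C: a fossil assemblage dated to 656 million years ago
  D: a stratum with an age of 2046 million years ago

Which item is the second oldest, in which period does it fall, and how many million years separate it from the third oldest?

C, in the Cryogenian; 143.7 million years to B

Larger Ma means older, so oldest first: D 2046 > C 656 > B 512.3 > A 312.5.
Counting 2 along gives C (656 Ma); the excerpt puts that inside the Cryogenian, 720–635 Ma.
Next in line is B (512.3 Ma), and 656 − 512.3 = 143.7 Myr.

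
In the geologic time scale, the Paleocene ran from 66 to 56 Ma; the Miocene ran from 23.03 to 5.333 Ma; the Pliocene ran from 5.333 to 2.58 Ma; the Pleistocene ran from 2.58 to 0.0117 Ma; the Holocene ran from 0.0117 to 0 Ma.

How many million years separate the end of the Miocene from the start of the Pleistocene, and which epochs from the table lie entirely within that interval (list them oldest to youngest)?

2.753 million years; Pliocene

End of Miocene = 5.333 Ma; start of Pleistocene = 2.58 Ma.
Gap = 5.333 − 2.58 = 2.753 Myr.
Epochs wholly inside 5.333–2.58 Ma: Pliocene (5.333–2.58).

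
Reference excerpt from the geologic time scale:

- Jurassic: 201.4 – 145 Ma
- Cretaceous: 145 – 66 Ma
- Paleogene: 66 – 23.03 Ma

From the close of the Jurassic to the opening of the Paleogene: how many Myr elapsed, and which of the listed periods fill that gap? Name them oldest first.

79 million years; Cretaceous

The Jurassic closes at 145 Ma and the Paleogene opens at 66 Ma, so the interval is 145 − 66 = 79 Myr.
A period fits inside if it starts at or after 145 Ma and ends at or before 66 Ma; oldest first that gives Cretaceous.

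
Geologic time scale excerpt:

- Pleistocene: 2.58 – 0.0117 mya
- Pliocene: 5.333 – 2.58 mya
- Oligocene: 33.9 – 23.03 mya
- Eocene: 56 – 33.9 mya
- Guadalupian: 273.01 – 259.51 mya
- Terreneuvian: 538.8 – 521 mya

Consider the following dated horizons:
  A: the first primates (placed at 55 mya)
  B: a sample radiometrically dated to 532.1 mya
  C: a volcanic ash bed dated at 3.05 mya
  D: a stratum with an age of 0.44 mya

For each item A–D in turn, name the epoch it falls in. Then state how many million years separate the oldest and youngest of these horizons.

Match each age against the start–end ranges in the excerpt: A = 55 Ma → Eocene (56–33.9); B = 532.1 Ma → Terreneuvian (538.8–521); C = 3.05 Ma → Pliocene (5.333–2.58); D = 0.44 Ma → Pleistocene (2.58–0.0117).
The largest age is 532.1 Ma and the smallest is 0.44 Ma; their difference is 531.66 Myr.

A — Eocene; B — Terreneuvian; C — Pliocene; D — Pleistocene; span 531.66 million years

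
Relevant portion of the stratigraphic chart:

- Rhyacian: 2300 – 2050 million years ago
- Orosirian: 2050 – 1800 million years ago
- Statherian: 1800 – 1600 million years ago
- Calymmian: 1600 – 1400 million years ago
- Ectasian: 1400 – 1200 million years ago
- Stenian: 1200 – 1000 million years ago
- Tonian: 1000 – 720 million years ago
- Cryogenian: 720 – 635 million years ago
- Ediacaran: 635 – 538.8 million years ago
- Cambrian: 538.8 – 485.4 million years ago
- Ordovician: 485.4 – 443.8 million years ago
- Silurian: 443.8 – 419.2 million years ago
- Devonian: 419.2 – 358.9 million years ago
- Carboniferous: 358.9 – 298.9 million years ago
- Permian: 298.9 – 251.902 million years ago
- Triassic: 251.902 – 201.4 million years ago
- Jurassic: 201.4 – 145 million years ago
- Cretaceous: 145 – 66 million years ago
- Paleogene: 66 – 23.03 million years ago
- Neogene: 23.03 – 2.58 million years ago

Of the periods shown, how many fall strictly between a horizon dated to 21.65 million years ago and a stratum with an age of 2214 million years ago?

18

The older date is 2214 Ma and the younger is 21.65 Ma.
Periods with start < 2214 and end > 21.65 Ma: Orosirian (2050–1800), Statherian (1800–1600), Calymmian (1600–1400), Ectasian (1400–1200), Stenian (1200–1000), Tonian (1000–720), Cryogenian (720–635), Ediacaran (635–538.8), Cambrian (538.8–485.4), Ordovician (485.4–443.8), Silurian (443.8–419.2), Devonian (419.2–358.9), Carboniferous (358.9–298.9), Permian (298.9–251.902), Triassic (251.902–201.4), Jurassic (201.4–145), Cretaceous (145–66), Paleogene (66–23.03).
That is 18 complete periods.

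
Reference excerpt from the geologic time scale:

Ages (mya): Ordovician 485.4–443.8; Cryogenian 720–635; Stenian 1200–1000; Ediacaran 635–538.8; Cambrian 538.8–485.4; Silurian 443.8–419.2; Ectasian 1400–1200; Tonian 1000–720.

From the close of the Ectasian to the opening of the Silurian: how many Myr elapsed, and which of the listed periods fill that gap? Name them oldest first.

756.2 million years; Stenian, Tonian, Cryogenian, Ediacaran, Cambrian, Ordovician

The Ectasian closes at 1200 Ma and the Silurian opens at 443.8 Ma, so the interval is 1200 − 443.8 = 756.2 Myr.
A period fits inside if it starts at or after 1200 Ma and ends at or before 443.8 Ma; oldest first that gives Stenian, Tonian, Cryogenian, Ediacaran, Cambrian, Ordovician.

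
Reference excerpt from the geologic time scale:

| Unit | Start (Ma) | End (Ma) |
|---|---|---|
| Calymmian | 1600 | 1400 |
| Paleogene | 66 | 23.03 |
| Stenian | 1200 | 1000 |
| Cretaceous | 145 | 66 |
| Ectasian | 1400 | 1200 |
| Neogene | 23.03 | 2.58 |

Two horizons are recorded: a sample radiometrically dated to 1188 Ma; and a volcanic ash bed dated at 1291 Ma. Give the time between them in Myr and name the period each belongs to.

103 million years apart; the first in the Stenian, the second in the Ectasian

Elapsed time: 1291 − 1188 = 103 Myr.
1188 Ma lies within 1200–1000 Ma: Stenian.
1291 Ma lies within 1400–1200 Ma: Ectasian.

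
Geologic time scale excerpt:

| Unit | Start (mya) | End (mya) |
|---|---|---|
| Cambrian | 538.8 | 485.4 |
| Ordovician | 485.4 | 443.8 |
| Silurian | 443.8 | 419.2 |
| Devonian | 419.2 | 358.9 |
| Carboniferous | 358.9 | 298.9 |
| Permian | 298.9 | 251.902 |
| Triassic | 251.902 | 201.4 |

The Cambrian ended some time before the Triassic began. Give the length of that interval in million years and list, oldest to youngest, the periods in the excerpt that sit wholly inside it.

233.498 million years; Ordovician, Silurian, Devonian, Carboniferous, Permian

End of Cambrian = 485.4 Ma; start of Triassic = 251.902 Ma.
Gap = 485.4 − 251.902 = 233.498 Myr.
Periods wholly inside 485.4–251.902 Ma: Ordovician (485.4–443.8), Silurian (443.8–419.2), Devonian (419.2–358.9), Carboniferous (358.9–298.9), Permian (298.9–251.902).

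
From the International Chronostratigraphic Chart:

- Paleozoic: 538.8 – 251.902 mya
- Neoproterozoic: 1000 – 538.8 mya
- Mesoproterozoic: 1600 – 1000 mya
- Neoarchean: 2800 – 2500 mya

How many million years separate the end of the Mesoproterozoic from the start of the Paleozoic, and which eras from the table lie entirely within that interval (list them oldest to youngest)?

The Mesoproterozoic closes at 1000 Ma and the Paleozoic opens at 538.8 Ma, so the interval is 1000 − 538.8 = 461.2 Myr.
An era fits inside if it starts at or after 1000 Ma and ends at or before 538.8 Ma; oldest first that gives Neoproterozoic.

461.2 million years; Neoproterozoic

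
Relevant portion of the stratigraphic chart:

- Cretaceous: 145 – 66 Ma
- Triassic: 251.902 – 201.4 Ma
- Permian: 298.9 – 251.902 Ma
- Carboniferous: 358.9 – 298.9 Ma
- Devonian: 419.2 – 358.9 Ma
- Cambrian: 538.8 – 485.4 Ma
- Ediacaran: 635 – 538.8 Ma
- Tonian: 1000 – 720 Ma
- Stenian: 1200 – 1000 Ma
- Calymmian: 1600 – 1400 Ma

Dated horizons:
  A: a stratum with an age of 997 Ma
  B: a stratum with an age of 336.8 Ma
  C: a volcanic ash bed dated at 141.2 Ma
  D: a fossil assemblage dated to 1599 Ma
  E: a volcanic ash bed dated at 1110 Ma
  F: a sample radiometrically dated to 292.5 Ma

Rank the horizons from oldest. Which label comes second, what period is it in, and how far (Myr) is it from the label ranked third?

E, in the Stenian; 113 million years to A

Sorted oldest-first by Ma: D (1599), E (1110), A (997), B (336.8), F (292.5), C (141.2).
The second oldest is E at 1110 Ma, which lies in 1200–1000 Ma: the Stenian.
The third oldest is A at 997 Ma; separation = |1110 − 997| = 113 Myr.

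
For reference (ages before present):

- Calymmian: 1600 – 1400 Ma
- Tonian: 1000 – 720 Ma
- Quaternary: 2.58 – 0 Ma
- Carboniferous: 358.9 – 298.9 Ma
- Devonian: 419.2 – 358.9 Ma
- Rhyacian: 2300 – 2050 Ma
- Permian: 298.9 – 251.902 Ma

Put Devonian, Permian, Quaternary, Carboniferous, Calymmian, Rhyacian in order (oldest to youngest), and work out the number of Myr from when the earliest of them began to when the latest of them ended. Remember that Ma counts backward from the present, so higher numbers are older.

Start ages (Ma): Rhyacian 2300, Calymmian 1600, Devonian 419.2, Carboniferous 358.9, Permian 298.9, Quaternary 2.58.
Ordered oldest to youngest: Rhyacian, Calymmian, Devonian, Carboniferous, Permian, Quaternary.
Span = 2300 − 0 = 2300 Myr.

Rhyacian, Calymmian, Devonian, Carboniferous, Permian, Quaternary; total span 2300 Myr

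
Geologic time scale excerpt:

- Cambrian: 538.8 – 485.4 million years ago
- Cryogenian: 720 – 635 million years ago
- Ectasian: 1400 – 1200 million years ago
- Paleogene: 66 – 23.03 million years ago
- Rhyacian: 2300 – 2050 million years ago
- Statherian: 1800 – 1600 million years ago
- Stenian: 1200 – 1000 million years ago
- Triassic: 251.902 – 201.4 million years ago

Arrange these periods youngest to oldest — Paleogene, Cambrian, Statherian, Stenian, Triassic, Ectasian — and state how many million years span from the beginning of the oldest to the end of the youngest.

Start ages (Ma): Statherian 1800, Ectasian 1400, Stenian 1200, Cambrian 538.8, Triassic 251.902, Paleogene 66.
Ordered youngest to oldest: Paleogene, Triassic, Cambrian, Stenian, Ectasian, Statherian.
Span = 1800 − 23.03 = 1776.97 Myr.

Paleogene → Triassic → Cambrian → Stenian → Ectasian → Statherian; total span 1776.97 Myr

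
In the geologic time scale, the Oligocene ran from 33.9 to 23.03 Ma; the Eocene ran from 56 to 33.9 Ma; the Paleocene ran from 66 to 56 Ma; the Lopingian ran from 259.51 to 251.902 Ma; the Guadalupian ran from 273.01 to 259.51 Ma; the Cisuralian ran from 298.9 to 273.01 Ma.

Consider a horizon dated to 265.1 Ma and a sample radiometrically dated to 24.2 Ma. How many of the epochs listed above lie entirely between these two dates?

The older date is 265.1 Ma and the younger is 24.2 Ma.
Epochs with start < 265.1 and end > 24.2 Ma: Lopingian (259.51–251.902), Paleocene (66–56), Eocene (56–33.9).
That is 3 complete epochs.

3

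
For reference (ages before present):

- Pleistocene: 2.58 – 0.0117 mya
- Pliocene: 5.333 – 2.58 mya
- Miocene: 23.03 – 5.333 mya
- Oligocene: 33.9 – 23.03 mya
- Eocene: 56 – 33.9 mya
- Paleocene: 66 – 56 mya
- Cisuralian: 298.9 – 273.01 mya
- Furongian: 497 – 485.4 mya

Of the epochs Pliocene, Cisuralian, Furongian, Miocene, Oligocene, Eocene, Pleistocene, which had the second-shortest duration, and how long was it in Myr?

Pliocene, 2.753 million years

Start − end for each: Pliocene 5.333 − 2.58 = 2.753; Cisuralian 298.9 − 273.01 = 25.89; Furongian 497 − 485.4 = 11.6; Miocene 23.03 − 5.333 = 17.697; Oligocene 33.9 − 23.03 = 10.87; Eocene 56 − 33.9 = 22.1; Pleistocene 2.58 − 0.0117 = 2.5683.
Ranking these from shortest: Pleistocene < Pliocene < Oligocene < Furongian < Miocene < Eocene < Cisuralian.
Position 2 in that ranking is Pliocene, which lasted 2.753 Myr.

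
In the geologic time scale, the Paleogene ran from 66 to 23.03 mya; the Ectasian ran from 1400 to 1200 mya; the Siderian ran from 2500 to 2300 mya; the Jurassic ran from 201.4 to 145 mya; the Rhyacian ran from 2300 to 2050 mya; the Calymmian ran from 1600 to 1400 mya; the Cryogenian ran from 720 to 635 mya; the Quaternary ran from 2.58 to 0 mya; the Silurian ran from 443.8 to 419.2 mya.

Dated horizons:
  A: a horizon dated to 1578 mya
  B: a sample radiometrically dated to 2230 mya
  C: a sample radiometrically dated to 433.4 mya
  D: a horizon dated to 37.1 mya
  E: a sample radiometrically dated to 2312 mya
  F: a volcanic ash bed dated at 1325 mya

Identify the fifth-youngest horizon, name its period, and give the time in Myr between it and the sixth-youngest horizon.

B, in the Rhyacian; 82 million years to E

Smaller Ma means younger, so youngest first: D 37.1 < C 433.4 < F 1325 < A 1578 < B 2230 < E 2312.
Counting 5 along gives B (2230 Ma); the excerpt puts that inside the Rhyacian, 2300–2050 Ma.
Next in line is E (2312 Ma), and 2312 − 2230 = 82 Myr.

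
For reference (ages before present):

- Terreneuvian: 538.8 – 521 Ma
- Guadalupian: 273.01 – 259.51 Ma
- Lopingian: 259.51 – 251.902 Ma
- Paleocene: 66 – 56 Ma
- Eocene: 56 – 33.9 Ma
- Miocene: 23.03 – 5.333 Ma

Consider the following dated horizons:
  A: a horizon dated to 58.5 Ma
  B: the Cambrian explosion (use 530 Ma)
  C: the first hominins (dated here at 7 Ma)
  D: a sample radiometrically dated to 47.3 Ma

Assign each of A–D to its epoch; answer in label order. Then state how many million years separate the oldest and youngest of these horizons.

A — Paleocene; B — Terreneuvian; C — Miocene; D — Eocene; span 523 million years

A: 58.5 Ma lies in 66–56 Ma, so Paleocene.
B: 530 Ma lies in 538.8–521 Ma, so Terreneuvian.
C: 7 Ma lies in 23.03–5.333 Ma, so Miocene.
D: 47.3 Ma lies in 56–33.9 Ma, so Eocene.
Oldest = 530 Ma, youngest = 7 Ma → span 523 Myr.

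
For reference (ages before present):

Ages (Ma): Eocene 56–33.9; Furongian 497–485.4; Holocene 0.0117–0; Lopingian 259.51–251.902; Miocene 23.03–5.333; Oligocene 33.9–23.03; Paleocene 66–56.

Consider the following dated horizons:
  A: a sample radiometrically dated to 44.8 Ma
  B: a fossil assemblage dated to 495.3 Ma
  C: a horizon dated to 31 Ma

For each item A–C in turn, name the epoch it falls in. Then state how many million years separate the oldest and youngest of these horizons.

A: 44.8 Ma lies in 56–33.9 Ma, so Eocene.
B: 495.3 Ma lies in 497–485.4 Ma, so Furongian.
C: 31 Ma lies in 33.9–23.03 Ma, so Oligocene.
Oldest = 495.3 Ma, youngest = 31 Ma → span 464.3 Myr.

A — Eocene; B — Furongian; C — Oligocene; span 464.3 million years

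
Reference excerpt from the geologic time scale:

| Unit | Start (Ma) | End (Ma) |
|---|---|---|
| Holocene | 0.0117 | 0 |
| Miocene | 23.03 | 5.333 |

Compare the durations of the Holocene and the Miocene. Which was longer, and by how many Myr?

Miocene, by 17.6853 million years

Holocene: 0.0117 − 0 = 0.0117 Myr.
Miocene: 23.03 − 5.333 = 17.697 Myr.
Difference: 17.697 − 0.0117 = 17.6853 Myr, so the Miocene was longer.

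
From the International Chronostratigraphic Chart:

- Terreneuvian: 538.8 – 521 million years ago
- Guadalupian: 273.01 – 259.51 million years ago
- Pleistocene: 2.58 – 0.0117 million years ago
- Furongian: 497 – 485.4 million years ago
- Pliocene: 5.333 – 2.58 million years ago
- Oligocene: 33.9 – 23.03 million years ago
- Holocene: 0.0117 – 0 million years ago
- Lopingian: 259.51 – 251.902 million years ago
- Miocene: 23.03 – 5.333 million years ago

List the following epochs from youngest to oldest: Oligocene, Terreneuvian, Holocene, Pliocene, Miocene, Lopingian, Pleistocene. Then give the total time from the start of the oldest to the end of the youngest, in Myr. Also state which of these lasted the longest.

Start ages (Ma): Terreneuvian 538.8, Lopingian 259.51, Oligocene 33.9, Miocene 23.03, Pliocene 5.333, Pleistocene 2.58, Holocene 0.0117.
Ordered youngest to oldest: Holocene, Pleistocene, Pliocene, Miocene, Oligocene, Lopingian, Terreneuvian.
Span = 538.8 − 0 = 538.8 Myr.
Durations: Oligocene 10.87, Terreneuvian 17.8, Lopingian 7.608, Holocene 0.0117, Miocene 17.697, Pliocene 2.753, Pleistocene 2.5683 → longest is Terreneuvian (17.8 Myr).

Holocene → Pleistocene → Pliocene → Miocene → Oligocene → Lopingian → Terreneuvian; total span 538.8 Myr; longest is Terreneuvian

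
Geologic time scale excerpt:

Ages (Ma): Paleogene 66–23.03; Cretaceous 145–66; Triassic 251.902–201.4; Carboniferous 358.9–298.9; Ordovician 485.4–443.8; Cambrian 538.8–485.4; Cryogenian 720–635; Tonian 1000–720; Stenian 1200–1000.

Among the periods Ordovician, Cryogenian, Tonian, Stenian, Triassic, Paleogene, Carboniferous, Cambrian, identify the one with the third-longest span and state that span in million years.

Cryogenian, 85 million years

Durations: Ordovician 41.6; Cryogenian 85; Tonian 280; Stenian 200; Triassic 50.502; Paleogene 42.97; Carboniferous 60; Cambrian 53.4 Myr.
Sorted longest-first: Tonian (280), Stenian (200), Cryogenian (85), Carboniferous (60), Cambrian (53.4), Triassic (50.502), Paleogene (42.97), Ordovician (41.6).
The third longest is Cryogenian at 85 Myr.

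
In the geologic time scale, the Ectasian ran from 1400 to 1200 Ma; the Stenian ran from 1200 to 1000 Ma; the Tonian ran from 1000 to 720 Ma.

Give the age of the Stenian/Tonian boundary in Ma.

1000 Ma

The Stenian ends and the Tonian begins at 1000 Ma.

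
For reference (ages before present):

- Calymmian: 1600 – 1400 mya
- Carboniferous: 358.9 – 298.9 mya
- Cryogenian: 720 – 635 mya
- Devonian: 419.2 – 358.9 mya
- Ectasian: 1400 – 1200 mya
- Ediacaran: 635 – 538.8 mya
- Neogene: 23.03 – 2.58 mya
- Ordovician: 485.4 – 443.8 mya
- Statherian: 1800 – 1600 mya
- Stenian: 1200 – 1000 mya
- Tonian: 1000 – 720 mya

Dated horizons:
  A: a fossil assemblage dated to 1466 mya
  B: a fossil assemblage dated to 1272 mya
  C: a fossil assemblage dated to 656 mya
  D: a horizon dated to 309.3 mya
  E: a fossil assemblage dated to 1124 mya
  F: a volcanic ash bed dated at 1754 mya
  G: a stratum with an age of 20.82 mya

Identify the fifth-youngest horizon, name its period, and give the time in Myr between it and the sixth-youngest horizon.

Sorted youngest-first by Ma: G (20.82), D (309.3), C (656), E (1124), B (1272), A (1466), F (1754).
The fifth youngest is B at 1272 Ma, which lies in 1400–1200 Ma: the Ectasian.
The sixth youngest is A at 1466 Ma; separation = |1272 − 1466| = 194 Myr.

B, in the Ectasian; 194 million years to A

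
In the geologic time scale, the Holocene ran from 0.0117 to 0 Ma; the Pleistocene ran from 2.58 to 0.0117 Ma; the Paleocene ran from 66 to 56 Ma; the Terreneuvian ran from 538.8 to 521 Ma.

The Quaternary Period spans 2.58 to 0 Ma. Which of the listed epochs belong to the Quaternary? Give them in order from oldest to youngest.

Pleistocene, Holocene

Epochs with both bounds inside 2.58–0 Ma: Pleistocene (2.58–0.0117), Holocene (0.0117–0).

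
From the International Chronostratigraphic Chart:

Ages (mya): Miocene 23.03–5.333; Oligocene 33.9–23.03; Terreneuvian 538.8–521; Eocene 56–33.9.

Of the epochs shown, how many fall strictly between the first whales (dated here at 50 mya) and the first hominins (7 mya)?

1

50 Ma sits inside the Eocene (56–33.9) and 7 Ma inside the Miocene (23.03–5.333); neither of those is wholly between the two dates.
The listed epochs lying completely between them are Oligocene — 1 in all.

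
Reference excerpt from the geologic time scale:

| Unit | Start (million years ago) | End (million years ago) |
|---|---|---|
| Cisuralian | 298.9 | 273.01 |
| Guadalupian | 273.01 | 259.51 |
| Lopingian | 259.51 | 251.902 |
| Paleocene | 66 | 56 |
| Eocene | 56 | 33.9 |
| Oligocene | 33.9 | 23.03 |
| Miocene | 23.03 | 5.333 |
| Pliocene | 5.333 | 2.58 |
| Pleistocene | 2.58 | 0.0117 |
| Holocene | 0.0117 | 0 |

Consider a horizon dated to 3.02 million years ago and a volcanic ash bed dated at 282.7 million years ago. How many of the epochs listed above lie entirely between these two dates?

282.7 Ma sits inside the Cisuralian (298.9–273.01) and 3.02 Ma inside the Pliocene (5.333–2.58); neither of those is wholly between the two dates.
The listed epochs lying completely between them are Guadalupian, Lopingian, Paleocene, Eocene, Oligocene, Miocene — 6 in all.

6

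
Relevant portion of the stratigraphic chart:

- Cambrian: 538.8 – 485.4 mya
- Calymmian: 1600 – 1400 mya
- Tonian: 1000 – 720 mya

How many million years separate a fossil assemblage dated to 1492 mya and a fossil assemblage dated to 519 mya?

973 million years

1492 − 519 = 973 million years.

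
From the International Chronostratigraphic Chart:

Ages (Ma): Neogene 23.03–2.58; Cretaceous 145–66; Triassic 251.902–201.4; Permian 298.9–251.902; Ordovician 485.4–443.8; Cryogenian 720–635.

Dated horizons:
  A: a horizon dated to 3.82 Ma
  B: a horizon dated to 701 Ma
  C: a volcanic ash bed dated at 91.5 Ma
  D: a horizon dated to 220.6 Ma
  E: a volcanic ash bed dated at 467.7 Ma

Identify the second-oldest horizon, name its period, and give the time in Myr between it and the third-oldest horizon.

E, in the Ordovician; 247.1 million years to D

Sorted oldest-first by Ma: B (701), E (467.7), D (220.6), C (91.5), A (3.82).
The second oldest is E at 467.7 Ma, which lies in 485.4–443.8 Ma: the Ordovician.
The third oldest is D at 220.6 Ma; separation = |467.7 − 220.6| = 247.1 Myr.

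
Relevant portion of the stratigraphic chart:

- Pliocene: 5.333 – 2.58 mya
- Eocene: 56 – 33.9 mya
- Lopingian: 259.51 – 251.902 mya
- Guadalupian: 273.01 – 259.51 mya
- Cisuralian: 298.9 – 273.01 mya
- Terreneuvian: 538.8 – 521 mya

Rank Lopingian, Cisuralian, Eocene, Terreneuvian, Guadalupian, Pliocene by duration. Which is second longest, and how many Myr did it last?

Start − end for each: Lopingian 259.51 − 251.902 = 7.608; Cisuralian 298.9 − 273.01 = 25.89; Eocene 56 − 33.9 = 22.1; Terreneuvian 538.8 − 521 = 17.8; Guadalupian 273.01 − 259.51 = 13.5; Pliocene 5.333 − 2.58 = 2.753.
Ranking these from longest: Cisuralian > Eocene > Terreneuvian > Guadalupian > Lopingian > Pliocene.
Position 2 in that ranking is Eocene, which lasted 22.1 Myr.

Eocene, 22.1 million years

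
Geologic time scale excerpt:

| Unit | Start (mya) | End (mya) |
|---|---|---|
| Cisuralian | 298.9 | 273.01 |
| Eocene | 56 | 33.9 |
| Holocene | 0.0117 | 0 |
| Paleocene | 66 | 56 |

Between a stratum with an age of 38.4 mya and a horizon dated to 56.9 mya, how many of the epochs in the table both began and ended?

0

The older date is 56.9 Ma and the younger is 38.4 Ma.
No epoch both begins after 56.9 Ma and ends before 38.4 Ma, so the count is 0.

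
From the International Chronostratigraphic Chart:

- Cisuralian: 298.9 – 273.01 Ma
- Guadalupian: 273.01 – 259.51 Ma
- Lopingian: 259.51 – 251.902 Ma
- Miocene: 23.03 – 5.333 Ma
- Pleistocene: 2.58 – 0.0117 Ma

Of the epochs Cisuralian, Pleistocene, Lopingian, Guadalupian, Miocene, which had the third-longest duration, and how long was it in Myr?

Guadalupian, 13.5 million years

Durations: Cisuralian 25.89; Pleistocene 2.5683; Lopingian 7.608; Guadalupian 13.5; Miocene 17.697 Myr.
Sorted longest-first: Cisuralian (25.89), Miocene (17.697), Guadalupian (13.5), Lopingian (7.608), Pleistocene (2.5683).
The third longest is Guadalupian at 13.5 Myr.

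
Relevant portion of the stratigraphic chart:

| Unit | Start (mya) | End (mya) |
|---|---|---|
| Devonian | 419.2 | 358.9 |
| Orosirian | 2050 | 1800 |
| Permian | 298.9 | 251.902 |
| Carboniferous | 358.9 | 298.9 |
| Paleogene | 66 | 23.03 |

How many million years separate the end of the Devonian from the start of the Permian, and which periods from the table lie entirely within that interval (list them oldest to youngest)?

The Devonian closes at 358.9 Ma and the Permian opens at 298.9 Ma, so the interval is 358.9 − 298.9 = 60 Myr.
A period fits inside if it starts at or after 358.9 Ma and ends at or before 298.9 Ma; oldest first that gives Carboniferous.

60 million years; Carboniferous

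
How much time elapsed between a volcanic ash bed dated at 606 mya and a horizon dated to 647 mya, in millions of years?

647 − 606 = 41 million years.

41 million years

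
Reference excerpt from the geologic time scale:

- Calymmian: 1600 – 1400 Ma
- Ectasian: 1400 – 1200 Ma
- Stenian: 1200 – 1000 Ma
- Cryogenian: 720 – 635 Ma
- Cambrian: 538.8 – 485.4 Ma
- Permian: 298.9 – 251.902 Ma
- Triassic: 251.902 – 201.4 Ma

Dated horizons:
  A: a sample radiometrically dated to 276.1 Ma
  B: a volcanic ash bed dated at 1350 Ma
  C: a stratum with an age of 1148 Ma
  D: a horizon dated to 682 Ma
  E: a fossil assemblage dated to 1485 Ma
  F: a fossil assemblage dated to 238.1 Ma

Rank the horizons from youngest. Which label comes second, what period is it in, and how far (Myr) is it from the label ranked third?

Sorted youngest-first by Ma: F (238.1), A (276.1), D (682), C (1148), B (1350), E (1485).
The second youngest is A at 276.1 Ma, which lies in 298.9–251.902 Ma: the Permian.
The third youngest is D at 682 Ma; separation = |276.1 − 682| = 405.9 Myr.

A, in the Permian; 405.9 million years to D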